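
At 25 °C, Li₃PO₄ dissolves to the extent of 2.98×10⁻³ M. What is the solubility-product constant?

Li₃PO₄(s) ⇌ 3 Li⁺(aq) + PO₄³⁻(aq)
With molar solubility s: [Li⁺] = 3s, [PO₄³⁻] = s.
Ksp = [Li⁺]^3[PO₄³⁻] = (3s)^3 · s = 27s^4
Ksp = 27 × (2.98×10⁻³)^4 = 2.13×10⁻⁹

Ksp = 2.13×10⁻⁹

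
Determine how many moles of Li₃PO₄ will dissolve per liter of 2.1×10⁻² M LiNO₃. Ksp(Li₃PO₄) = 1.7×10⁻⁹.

1.8×10⁻⁴ M

Li₃PO₄(s) ⇌ 3 Li⁺(aq) + PO₄³⁻(aq)
Let s be the solubility of Li₃PO₄ here. The common ion gives [Li⁺] ≈ 2.1×10⁻² M, and [PO₄³⁻] = s.
Ksp = [Li⁺]^3[PO₄³⁻] = (2.1×10⁻²)^3s
s = 1.7×10⁻⁹ / (2.1×10⁻²)^3 = 1.8×10⁻⁴
s = 1.8×10⁻⁴ M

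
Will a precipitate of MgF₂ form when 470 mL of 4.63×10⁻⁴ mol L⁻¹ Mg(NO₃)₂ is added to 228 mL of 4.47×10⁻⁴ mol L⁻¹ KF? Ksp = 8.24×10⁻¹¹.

No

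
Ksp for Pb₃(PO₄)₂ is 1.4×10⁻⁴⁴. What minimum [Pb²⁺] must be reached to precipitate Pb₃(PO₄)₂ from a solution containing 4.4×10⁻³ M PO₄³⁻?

The threshold for precipitation is Q = Ksp.
Pb₃(PO₄)₂(s) ⇌ 3 Pb²⁺(aq) + 2 PO₄³⁻(aq)
Ksp = [Pb²⁺]^3[PO₄³⁻]^2 = [Pb²⁺]^3(4.4×10⁻³)^2
[Pb²⁺]^3 = 1.4×10⁻⁴⁴ / (4.4×10⁻³)^2 = 7.2×10⁻⁴⁰
[Pb²⁺] = 9.0×10⁻¹⁴ M

9.0×10⁻¹⁴ M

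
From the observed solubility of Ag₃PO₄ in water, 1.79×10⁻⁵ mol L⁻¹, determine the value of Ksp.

Ksp = 2.77×10⁻¹⁸

Ag₃PO₄(s) ⇌ 3 Ag⁺(aq) + PO₄³⁻(aq)
Call the molar solubility s, so that [Ag⁺] = 3s and [PO₄³⁻] = s.
Ksp = [Ag⁺]^3[PO₄³⁻] = (3s)^3 · s = 27s^4
Ksp = 27 × (1.79×10⁻⁵)^4 = 2.77×10⁻¹⁸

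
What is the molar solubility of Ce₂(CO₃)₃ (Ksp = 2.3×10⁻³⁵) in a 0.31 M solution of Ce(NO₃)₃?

2.1×10⁻¹² M

Ce₂(CO₃)₃(s) ⇌ 2 Ce³⁺(aq) + 3 CO₃²⁻(aq)
The solution already contains Ce³⁺ at 0.31 M. Let s be the molar solubility of Ce₂(CO₃)₃.
[Ce³⁺] ≈ 0.31 M (common ion dominates); [CO₃²⁻] = 3s.
Ksp = [Ce³⁺]^2[CO₃²⁻]^3 = (0.31)^2(3s)^3
(3s)^3 = 2.3×10⁻³⁵ / (0.31)^2 = 2.4×10⁻³⁴
s = 2.1×10⁻¹² M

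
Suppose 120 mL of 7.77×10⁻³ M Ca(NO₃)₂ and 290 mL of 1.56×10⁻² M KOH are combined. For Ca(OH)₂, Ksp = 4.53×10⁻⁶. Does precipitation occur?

The combined volume is 410 mL.
[Ca²⁺] = (7.77×10⁻³)(120)/410 = 2.27×10⁻³ M
[OH⁻] = (1.56×10⁻²)(290)/410 = 1.10×10⁻² M
Q = [Ca²⁺][OH⁻]^2 = 2.77×10⁻⁷
Since Q (2.77×10⁻⁷) is less than Ksp (4.53×10⁻⁶), no Ca(OH)₂ precipitates.

No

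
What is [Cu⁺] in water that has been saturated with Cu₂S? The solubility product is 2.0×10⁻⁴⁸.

1.6×10⁻¹⁶ M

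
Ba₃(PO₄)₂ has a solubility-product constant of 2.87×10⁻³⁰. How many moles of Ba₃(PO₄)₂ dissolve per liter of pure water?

Ba₃(PO₄)₂(s) ⇌ 3 Ba²⁺(aq) + 2 PO₄³⁻(aq)
If s mol/L of Ba₃(PO₄)₂ dissolves, [Ba²⁺] = 3s and [PO₄³⁻] = 2s.
Ksp = [Ba²⁺]^3[PO₄³⁻]^2 = (3s)^3 · (2s)^2 = 108s^5
108s^5 = 2.87×10⁻³⁰  ⇒  s^5 = 2.66×10⁻³²
s = (2.66×10⁻³²)^(1/5) = 4.84×10⁻⁷ mol/L

4.84×10⁻⁷ M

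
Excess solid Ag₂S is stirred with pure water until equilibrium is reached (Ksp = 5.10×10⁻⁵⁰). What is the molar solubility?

2.34×10⁻¹⁷ M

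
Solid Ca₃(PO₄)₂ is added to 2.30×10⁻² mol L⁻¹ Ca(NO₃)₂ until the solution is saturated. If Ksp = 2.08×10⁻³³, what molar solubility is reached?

Ca₃(PO₄)₂(s) ⇌ 3 Ca²⁺(aq) + 2 PO₄³⁻(aq)
Let s be the solubility of Ca₃(PO₄)₂ here. The common ion gives [Ca²⁺] ≈ 2.30×10⁻² mol L⁻¹, and [PO₄³⁻] = 2s.
Ksp = [Ca²⁺]^3[PO₄³⁻]^2 = (2.30×10⁻²)^3(2s)^2
(2s)^2 = 2.08×10⁻³³ / (2.30×10⁻²)^3 = 1.71×10⁻²⁸
s = 6.54×10⁻¹⁵ mol L⁻¹

6.54×10⁻¹⁵ M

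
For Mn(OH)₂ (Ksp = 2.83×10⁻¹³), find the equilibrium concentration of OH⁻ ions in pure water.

8.27×10⁻⁵ M

Mn(OH)₂(s) ⇌ Mn²⁺(aq) + 2 OH⁻(aq)
Call the molar solubility s, so that [Mn²⁺] = s and [OH⁻] = 2s.
Ksp = [Mn²⁺][OH⁻]^2 = s · (2s)^2 = 4s^3 = 2.83×10⁻¹³
s = 4.14×10⁻⁵ mol L⁻¹
[OH⁻] = 2s = 8.27×10⁻⁵ mol L⁻¹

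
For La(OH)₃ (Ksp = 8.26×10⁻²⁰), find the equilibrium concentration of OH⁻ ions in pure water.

La(OH)₃(s) ⇌ La³⁺(aq) + 3 OH⁻(aq)
Let s be the molar solubility. Then [La³⁺] = s and [OH⁻] = 3s.
Ksp = [La³⁺][OH⁻]^3 = s · (3s)^3 = 27s^4 = 8.26×10⁻²⁰
s = 7.44×10⁻⁶ mol L⁻¹
[OH⁻] = 3s = 2.23×10⁻⁵ mol L⁻¹

2.23×10⁻⁵ M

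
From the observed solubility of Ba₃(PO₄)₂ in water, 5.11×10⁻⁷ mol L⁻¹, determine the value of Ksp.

Ba₃(PO₄)₂(s) ⇌ 3 Ba²⁺(aq) + 2 PO₄³⁻(aq)
For each mole of Ba₃(PO₄)₂ that dissolves per liter, [Ba²⁺] = 3s and [PO₄³⁻] = 2s; let s denote this solubility.
Ksp = [Ba²⁺]^3[PO₄³⁻]^2 = (3s)^3 · (2s)^2 = 108s^5
Ksp = 108 × (5.11×10⁻⁷)^5 = 3.76×10⁻³⁰

Ksp = 3.76×10⁻³⁰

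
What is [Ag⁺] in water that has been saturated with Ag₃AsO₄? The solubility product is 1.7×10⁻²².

Ag₃AsO₄(s) ⇌ 3 Ag⁺(aq) + AsO₄³⁻(aq)
For each mole of Ag₃AsO₄ that dissolves per liter, [Ag⁺] = 3s and [AsO₄³⁻] = s; let s denote this solubility.
Ksp = [Ag⁺]^3[AsO₄³⁻] = (3s)^3 · s = 27s^4 = 1.7×10⁻²²
s = 1.6×10⁻⁶ M
[Ag⁺] = 3s = 4.8×10⁻⁶ M

4.8×10⁻⁶ M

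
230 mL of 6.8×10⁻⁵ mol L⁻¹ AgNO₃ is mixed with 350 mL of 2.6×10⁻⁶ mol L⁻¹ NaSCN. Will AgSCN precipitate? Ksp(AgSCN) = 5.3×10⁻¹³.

Yes

The combined volume is 580 mL.
[Ag⁺] = (6.8×10⁻⁵)(230)/580 = 2.7×10⁻⁵ mol L⁻¹
[SCN⁻] = (2.6×10⁻⁶)(350)/580 = 1.6×10⁻⁶ mol L⁻¹
Q = [Ag⁺][SCN⁻] = 4.2×10⁻¹¹
Q = 4.2×10⁻¹¹ > Ksp = 5.3×10⁻¹³, so the solution is supersaturated and AgSCN precipitates.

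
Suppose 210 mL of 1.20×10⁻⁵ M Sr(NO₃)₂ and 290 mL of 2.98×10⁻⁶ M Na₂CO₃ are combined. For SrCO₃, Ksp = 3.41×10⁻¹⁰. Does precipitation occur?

Total volume after mixing = 210 + 290 = 500 mL.
[Sr²⁺] = (1.20×10⁻⁵)(210)/500 = 5.04×10⁻⁶ M
[CO₃²⁻] = (2.98×10⁻⁶)(290)/500 = 1.73×10⁻⁶ M
Q = [Sr²⁺][CO₃²⁻] = 8.71×10⁻¹²
Q = 8.71×10⁻¹² < Ksp = 3.41×10⁻¹⁰, so the solution is unsaturated and no precipitate forms.

No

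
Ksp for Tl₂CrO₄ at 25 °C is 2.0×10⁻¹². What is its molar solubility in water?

Tl₂CrO₄(s) ⇌ 2 Tl⁺(aq) + CrO₄²⁻(aq)
With molar solubility s: [Tl⁺] = 2s, [CrO₄²⁻] = s.
Ksp = [Tl⁺]^2[CrO₄²⁻] = (2s)^2 · s = 4s^3
4s^3 = 2.0×10⁻¹²  ⇒  s^3 = 5.0×10⁻¹³
Taking the 3rd root, s = 7.9×10⁻⁵ mol L⁻¹.

7.9×10⁻⁵ M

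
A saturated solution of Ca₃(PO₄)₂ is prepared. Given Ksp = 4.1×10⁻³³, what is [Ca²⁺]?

3.9×10⁻⁷ M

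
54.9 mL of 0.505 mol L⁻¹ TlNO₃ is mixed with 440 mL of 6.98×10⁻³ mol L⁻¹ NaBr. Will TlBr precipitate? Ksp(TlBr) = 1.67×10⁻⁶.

Yes

The combined volume is 494.9 mL.
[Tl⁺] = (0.505)(54.9)/494.9 = 5.60×10⁻² mol L⁻¹
[Br⁻] = (6.98×10⁻³)(440)/494.9 = 6.21×10⁻³ mol L⁻¹
Q = [Tl⁺][Br⁻] = 3.48×10⁻⁴
Since Q (3.48×10⁻⁴) exceeds Ksp (1.67×10⁻⁶), TlBr will precipitate.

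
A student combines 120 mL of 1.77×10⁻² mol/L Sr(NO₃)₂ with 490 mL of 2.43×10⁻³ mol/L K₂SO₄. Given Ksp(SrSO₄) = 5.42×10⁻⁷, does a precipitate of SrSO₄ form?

Yes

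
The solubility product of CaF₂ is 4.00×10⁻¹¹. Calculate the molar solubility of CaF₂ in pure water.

2.15×10⁻⁴ M

CaF₂(s) ⇌ Ca²⁺(aq) + 2 F⁻(aq)
If s mol/L of CaF₂ dissolves, [Ca²⁺] = s and [F⁻] = 2s.
Ksp = [Ca²⁺][F⁻]^2 = s · (2s)^2 = 4s^3
4s^3 = 4.00×10⁻¹¹  ⇒  s^3 = 1.00×10⁻¹¹
s = 2.15×10⁻⁴ mol L⁻¹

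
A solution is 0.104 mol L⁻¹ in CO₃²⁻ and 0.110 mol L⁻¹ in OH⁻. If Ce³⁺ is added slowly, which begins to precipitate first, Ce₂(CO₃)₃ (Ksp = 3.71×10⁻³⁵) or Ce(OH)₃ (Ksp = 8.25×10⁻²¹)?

Ce(OH)₃

Precipitation of each salt begins when its ion product equals Ksp.
For Ce₂(CO₃)₃: [Ce³⁺] = (Ksp/[CO₃²⁻]^3)^(1/2) = 1.82×10⁻¹⁶ mol L⁻¹
For Ce(OH)₃: [Ce³⁺] = (Ksp/[OH⁻]^3) = 6.20×10⁻¹⁸ mol L⁻¹
Ce(OH)₃ requires the lower [Ce³⁺], so it precipitates first.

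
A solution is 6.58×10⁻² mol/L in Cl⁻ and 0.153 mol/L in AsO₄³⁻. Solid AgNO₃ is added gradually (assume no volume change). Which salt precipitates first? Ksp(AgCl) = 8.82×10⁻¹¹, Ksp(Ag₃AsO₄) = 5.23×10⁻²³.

AgCl

Precipitation of each salt begins when its ion product equals Ksp.
For AgCl: [Ag⁺] = (Ksp/[Cl⁻]) = 1.34×10⁻⁹ mol/L
For Ag₃AsO₄: [Ag⁺] = (Ksp/[AsO₄³⁻])^(1/3) = 6.99×10⁻⁸ mol/L
The smaller threshold [Ag⁺] is reached first, so AgCl precipitates first.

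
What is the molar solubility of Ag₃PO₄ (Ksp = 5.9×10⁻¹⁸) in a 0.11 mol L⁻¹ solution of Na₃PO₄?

1.3×10⁻⁶ M

Ag₃PO₄(s) ⇌ 3 Ag⁺(aq) + PO₄³⁻(aq)
PO₄³⁻ is already present at 0.11 mol L⁻¹. If s mol/L of Ag₃PO₄ dissolves, [Ag⁺] = 3s while [PO₄³⁻] ≈ 0.11 mol L⁻¹.
Ksp = [Ag⁺]^3[PO₄³⁻] = (3s)^3(0.11)
(3s)^3 = 5.9×10⁻¹⁸ / (0.11) = 5.4×10⁻¹⁷
s = 1.3×10⁻⁶ mol L⁻¹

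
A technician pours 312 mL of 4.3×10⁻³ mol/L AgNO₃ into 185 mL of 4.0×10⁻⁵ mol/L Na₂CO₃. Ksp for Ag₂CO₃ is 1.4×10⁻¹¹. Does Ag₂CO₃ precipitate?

After mixing, V = 312 mL + 185 mL = 497 mL.
[Ag⁺] = (4.3×10⁻³)(312)/497 = 2.7×10⁻³ mol/L
[CO₃²⁻] = (4.0×10⁻⁵)(185)/497 = 1.5×10⁻⁵ mol/L
Q = [Ag⁺]^2[CO₃²⁻] = 1.1×10⁻¹⁰
Because Q > Ksp (1.1×10⁻¹⁰ vs 1.4×10⁻¹¹), a precipitate of Ag₂CO₃ forms.

Yes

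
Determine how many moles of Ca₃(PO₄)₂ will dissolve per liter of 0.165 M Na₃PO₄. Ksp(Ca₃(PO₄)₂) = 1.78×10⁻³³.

1.34×10⁻¹¹ M

Ca₃(PO₄)₂(s) ⇌ 3 Ca²⁺(aq) + 2 PO₄³⁻(aq)
Let s be the solubility of Ca₃(PO₄)₂ here. The common ion gives [PO₄³⁻] ≈ 0.165 M, and [Ca²⁺] = 3s.
Ksp = [Ca²⁺]^3[PO₄³⁻]^2 = (3s)^3(0.165)^2
(3s)^3 = 1.78×10⁻³³ / (0.165)^2 = 6.54×10⁻³²
s = 1.34×10⁻¹¹ M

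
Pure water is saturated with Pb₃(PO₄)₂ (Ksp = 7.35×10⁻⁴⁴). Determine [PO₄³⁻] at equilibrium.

1.85×10⁻⁹ M

Pb₃(PO₄)₂(s) ⇌ 3 Pb²⁺(aq) + 2 PO₄³⁻(aq)
With molar solubility s: [Pb²⁺] = 3s, [PO₄³⁻] = 2s.
Ksp = [Pb²⁺]^3[PO₄³⁻]^2 = (3s)^3 · (2s)^2 = 108s^5 = 7.35×10⁻⁴⁴
s = 9.26×10⁻¹⁰ mol/L
[PO₄³⁻] = 2s = 1.85×10⁻⁹ mol/L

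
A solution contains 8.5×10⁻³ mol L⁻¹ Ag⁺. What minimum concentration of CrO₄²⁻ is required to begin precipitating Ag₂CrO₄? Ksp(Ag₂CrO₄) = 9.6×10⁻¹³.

1.3×10⁻⁸ M

The threshold for precipitation is Q = Ksp.
Ag₂CrO₄(s) ⇌ 2 Ag⁺(aq) + CrO₄²⁻(aq)
Ksp = [Ag⁺]^2[CrO₄²⁻] = [CrO₄²⁻](8.5×10⁻³)^2
[CrO₄²⁻] = 9.6×10⁻¹³ / (8.5×10⁻³)^2 = 1.3×10⁻⁸
[CrO₄²⁻] = 1.3×10⁻⁸ mol L⁻¹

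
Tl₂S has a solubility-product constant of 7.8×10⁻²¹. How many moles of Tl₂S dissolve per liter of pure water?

Tl₂S(s) ⇌ 2 Tl⁺(aq) + S²⁻(aq)
For each mole of Tl₂S that dissolves per liter, [Tl⁺] = 2s and [S²⁻] = s; let s denote this solubility.
Ksp = [Tl⁺]^2[S²⁻] = (2s)^2 · s = 4s^3
4s^3 = 7.8×10⁻²¹  ⇒  s^3 = 2.0×10⁻²¹
s = 1.2×10⁻⁷ M

1.2×10⁻⁷ M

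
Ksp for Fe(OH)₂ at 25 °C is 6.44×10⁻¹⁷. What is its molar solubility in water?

2.53×10⁻⁶ M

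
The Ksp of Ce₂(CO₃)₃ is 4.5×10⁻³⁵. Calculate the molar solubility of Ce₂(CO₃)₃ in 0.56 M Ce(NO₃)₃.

1.7×10⁻¹² M

Ce₂(CO₃)₃(s) ⇌ 2 Ce³⁺(aq) + 3 CO₃²⁻(aq)
With Ce³⁺ already at 0.56 M and s small, take [Ce³⁺] ≈ 0.56 M and [CO₃²⁻] = 3s.
Ksp = [Ce³⁺]^2[CO₃²⁻]^3 = (0.56)^2(3s)^3
(3s)^3 = 4.5×10⁻³⁵ / (0.56)^2 = 1.4×10⁻³⁴
s = 1.7×10⁻¹² M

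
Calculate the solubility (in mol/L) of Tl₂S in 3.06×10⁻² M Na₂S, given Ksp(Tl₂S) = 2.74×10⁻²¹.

1.50×10⁻¹⁰ M

Tl₂S(s) ⇌ 2 Tl⁺(aq) + S²⁻(aq)
S²⁻ is already present at 3.06×10⁻² M. If s mol/L of Tl₂S dissolves, [Tl⁺] = 2s while [S²⁻] ≈ 3.06×10⁻² M.
Ksp = [Tl⁺]^2[S²⁻] = (2s)^2(3.06×10⁻²)
(2s)^2 = 2.74×10⁻²¹ / (3.06×10⁻²) = 8.95×10⁻²⁰
s = 1.50×10⁻¹⁰ M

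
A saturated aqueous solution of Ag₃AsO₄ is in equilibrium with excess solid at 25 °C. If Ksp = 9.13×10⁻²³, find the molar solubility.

1.36×10⁻⁶ M

Ag₃AsO₄(s) ⇌ 3 Ag⁺(aq) + AsO₄³⁻(aq)
Let s be the molar solubility. Then [Ag⁺] = 3s and [AsO₄³⁻] = s.
Ksp = [Ag⁺]^3[AsO₄³⁻] = (3s)^3 · s = 27s^4
27s^4 = 9.13×10⁻²³  ⇒  s^4 = 3.38×10⁻²⁴
s = (3.38×10⁻²⁴)^(1/4) = 1.36×10⁻⁶ mol/L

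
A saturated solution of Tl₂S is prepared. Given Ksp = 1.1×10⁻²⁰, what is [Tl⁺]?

Tl₂S(s) ⇌ 2 Tl⁺(aq) + S²⁻(aq)
Let s be the molar solubility. Then [Tl⁺] = 2s and [S²⁻] = s.
Ksp = [Tl⁺]^2[S²⁻] = (2s)^2 · s = 4s^3 = 1.1×10⁻²⁰
s = 1.4×10⁻⁷ M
[Tl⁺] = 2s = 2.8×10⁻⁷ M

2.8×10⁻⁷ M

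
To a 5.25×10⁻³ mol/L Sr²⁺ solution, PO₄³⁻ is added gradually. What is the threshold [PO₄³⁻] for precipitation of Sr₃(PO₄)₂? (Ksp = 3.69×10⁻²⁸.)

A salt starts to precipitate once the ion product Q reaches its Ksp.
Sr₃(PO₄)₂(s) ⇌ 3 Sr²⁺(aq) + 2 PO₄³⁻(aq)
Ksp = [Sr²⁺]^3[PO₄³⁻]^2 = [PO₄³⁻]^2(5.25×10⁻³)^3
[PO₄³⁻]^2 = 3.69×10⁻²⁸ / (5.25×10⁻³)^3 = 2.55×10⁻²¹
[PO₄³⁻] = 5.05×10⁻¹¹ mol/L

5.05×10⁻¹¹ M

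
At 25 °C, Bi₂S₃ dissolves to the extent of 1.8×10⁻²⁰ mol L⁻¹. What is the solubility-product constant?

Bi₂S₃(s) ⇌ 2 Bi³⁺(aq) + 3 S²⁻(aq)
For each mole of Bi₂S₃ that dissolves per liter, [Bi³⁺] = 2s and [S²⁻] = 3s; let s denote this solubility.
Ksp = [Bi³⁺]^2[S²⁻]^3 = (2s)^2 · (3s)^3 = 108s^5
Ksp = 108 × (1.8×10⁻²⁰)^5 = 2.0×10⁻⁹⁷

Ksp = 2.0×10⁻⁹⁷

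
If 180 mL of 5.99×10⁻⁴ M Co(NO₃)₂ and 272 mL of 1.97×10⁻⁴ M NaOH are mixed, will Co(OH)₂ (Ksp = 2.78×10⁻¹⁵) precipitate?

Yes

After mixing, V = 180 mL + 272 mL = 452 mL.
[Co²⁺] = (5.99×10⁻⁴)(180)/452 = 2.39×10⁻⁴ M
[OH⁻] = (1.97×10⁻⁴)(272)/452 = 1.19×10⁻⁴ M
Q = [Co²⁺][OH⁻]^2 = 3.35×10⁻¹²
Because Q > Ksp (3.35×10⁻¹² vs 2.78×10⁻¹⁵), a precipitate of Co(OH)₂ forms.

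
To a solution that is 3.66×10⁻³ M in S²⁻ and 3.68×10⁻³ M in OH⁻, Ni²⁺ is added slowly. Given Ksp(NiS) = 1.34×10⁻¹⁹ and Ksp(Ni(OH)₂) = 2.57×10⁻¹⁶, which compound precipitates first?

A salt starts to precipitate once the ion product Q reaches its Ksp.
For NiS: [Ni²⁺] = (Ksp/[S²⁻]) = 3.66×10⁻¹⁷ M
For Ni(OH)₂: [Ni²⁺] = (Ksp/[OH⁻]^2) = 1.90×10⁻¹¹ M
Since NiS needs less Ni²⁺ to reach saturation, it precipitates first.

NiS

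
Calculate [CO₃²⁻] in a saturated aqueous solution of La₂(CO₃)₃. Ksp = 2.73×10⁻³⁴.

La₂(CO₃)₃(s) ⇌ 2 La³⁺(aq) + 3 CO₃²⁻(aq)
Call the molar solubility s, so that [La³⁺] = 2s and [CO₃²⁻] = 3s.
Ksp = [La³⁺]^2[CO₃²⁻]^3 = (2s)^2 · (3s)^3 = 108s^5 = 2.73×10⁻³⁴
s = 7.60×10⁻⁸ M
[CO₃²⁻] = 3s = 2.28×10⁻⁷ M

2.28×10⁻⁷ M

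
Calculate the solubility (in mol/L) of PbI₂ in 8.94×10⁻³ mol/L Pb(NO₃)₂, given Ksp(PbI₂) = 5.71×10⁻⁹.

PbI₂(s) ⇌ Pb²⁺(aq) + 2 I⁻(aq)
With Pb²⁺ already at 8.94×10⁻³ mol/L and s small, take [Pb²⁺] ≈ 8.94×10⁻³ mol/L and [I⁻] = 2s.
Ksp = [Pb²⁺][I⁻]^2 = (8.94×10⁻³)(2s)^2
(2s)^2 = 5.71×10⁻⁹ / (8.94×10⁻³) = 6.39×10⁻⁷
s = 4.00×10⁻⁴ mol/L

4.00×10⁻⁴ M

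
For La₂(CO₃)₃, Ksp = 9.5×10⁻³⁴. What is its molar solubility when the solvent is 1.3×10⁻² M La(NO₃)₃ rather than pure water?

5.9×10⁻¹¹ M

La₂(CO₃)₃(s) ⇌ 2 La³⁺(aq) + 3 CO₃²⁻(aq)
The solution already contains La³⁺ at 1.3×10⁻² M. Let s be the molar solubility of La₂(CO₃)₃.
[La³⁺] ≈ 1.3×10⁻² M (common ion dominates); [CO₃²⁻] = 3s.
Ksp = [La³⁺]^2[CO₃²⁻]^3 = (1.3×10⁻²)^2(3s)^3
(3s)^3 = 9.5×10⁻³⁴ / (1.3×10⁻²)^2 = 5.6×10⁻³⁰
s = 5.9×10⁻¹¹ M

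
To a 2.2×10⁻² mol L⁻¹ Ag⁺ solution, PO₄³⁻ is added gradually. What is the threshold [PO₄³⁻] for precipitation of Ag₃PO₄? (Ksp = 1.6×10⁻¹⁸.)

1.5×10⁻¹³ M

Each salt precipitates once Q = Ksp for that salt.
Ag₃PO₄(s) ⇌ 3 Ag⁺(aq) + PO₄³⁻(aq)
Ksp = [Ag⁺]^3[PO₄³⁻] = [PO₄³⁻](2.2×10⁻²)^3
[PO₄³⁻] = 1.6×10⁻¹⁸ / (2.2×10⁻²)^3 = 1.5×10⁻¹³
[PO₄³⁻] = 1.5×10⁻¹³ mol L⁻¹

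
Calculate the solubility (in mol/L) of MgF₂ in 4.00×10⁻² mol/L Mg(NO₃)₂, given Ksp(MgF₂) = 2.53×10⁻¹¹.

1.26×10⁻⁵ M

MgF₂(s) ⇌ Mg²⁺(aq) + 2 F⁻(aq)
Let s be the solubility of MgF₂ here. The common ion gives [Mg²⁺] ≈ 4.00×10⁻² mol/L, and [F⁻] = 2s.
Ksp = [Mg²⁺][F⁻]^2 = (4.00×10⁻²)(2s)^2
(2s)^2 = 2.53×10⁻¹¹ / (4.00×10⁻²) = 6.33×10⁻¹⁰
s = 1.26×10⁻⁵ mol/L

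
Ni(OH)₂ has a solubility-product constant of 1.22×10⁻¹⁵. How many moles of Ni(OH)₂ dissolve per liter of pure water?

Ni(OH)₂(s) ⇌ Ni²⁺(aq) + 2 OH⁻(aq)
Let s be the molar solubility. Then [Ni²⁺] = s and [OH⁻] = 2s.
Ksp = [Ni²⁺][OH⁻]^2 = s · (2s)^2 = 4s^3
4s^3 = 1.22×10⁻¹⁵  ⇒  s^3 = 3.05×10⁻¹⁶
s = (3.05×10⁻¹⁶)^(1/3) = 6.73×10⁻⁶ mol L⁻¹

6.73×10⁻⁶ M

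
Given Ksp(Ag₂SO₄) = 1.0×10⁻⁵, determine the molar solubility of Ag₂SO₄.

1.4×10⁻² M

Ag₂SO₄(s) ⇌ 2 Ag⁺(aq) + SO₄²⁻(aq)
For each mole of Ag₂SO₄ that dissolves per liter, [Ag⁺] = 2s and [SO₄²⁻] = s; let s denote this solubility.
Ksp = [Ag⁺]^2[SO₄²⁻] = (2s)^2 · s = 4s^3
4s^3 = 1.0×10⁻⁵  ⇒  s^3 = 2.5×10⁻⁶
s = 1.4×10⁻² mol/L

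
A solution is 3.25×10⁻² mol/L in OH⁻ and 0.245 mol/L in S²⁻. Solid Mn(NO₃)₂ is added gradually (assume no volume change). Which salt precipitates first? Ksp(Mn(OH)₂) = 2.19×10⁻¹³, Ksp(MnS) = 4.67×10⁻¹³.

MnS

A salt starts to precipitate once the ion product Q reaches its Ksp.
For Mn(OH)₂: [Mn²⁺] = (Ksp/[OH⁻]^2) = 2.07×10⁻¹⁰ mol/L
For MnS: [Mn²⁺] = (Ksp/[S²⁻]) = 1.91×10⁻¹² mol/L
MnS requires the lower [Mn²⁺], so it precipitates first.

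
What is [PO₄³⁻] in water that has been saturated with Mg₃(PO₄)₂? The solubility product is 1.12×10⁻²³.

2.01×10⁻⁵ M

Mg₃(PO₄)₂(s) ⇌ 3 Mg²⁺(aq) + 2 PO₄³⁻(aq)
Call the molar solubility s, so that [Mg²⁺] = 3s and [PO₄³⁻] = 2s.
Ksp = [Mg²⁺]^3[PO₄³⁻]^2 = (3s)^3 · (2s)^2 = 108s^5 = 1.12×10⁻²³
s = 1.01×10⁻⁵ mol/L
[PO₄³⁻] = 2s = 2.01×10⁻⁵ mol/L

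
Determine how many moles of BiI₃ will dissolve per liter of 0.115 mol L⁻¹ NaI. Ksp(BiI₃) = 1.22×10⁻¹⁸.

8.02×10⁻¹⁶ M

BiI₃(s) ⇌ Bi³⁺(aq) + 3 I⁻(aq)
The solution already contains I⁻ at 0.115 mol L⁻¹. Let s be the molar solubility of BiI₃.
[I⁻] ≈ 0.115 mol L⁻¹ (common ion dominates); [Bi³⁺] = s.
Ksp = [Bi³⁺][I⁻]^3 = s(0.115)^3
s = 1.22×10⁻¹⁸ / (0.115)^3 = 8.02×10⁻¹⁶
s = 8.02×10⁻¹⁶ mol L⁻¹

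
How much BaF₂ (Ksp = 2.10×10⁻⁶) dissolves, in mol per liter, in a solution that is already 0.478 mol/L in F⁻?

BaF₂(s) ⇌ Ba²⁺(aq) + 2 F⁻(aq)
The solution already contains F⁻ at 0.478 mol/L. Let s be the molar solubility of BaF₂.
[F⁻] ≈ 0.478 mol/L (common ion dominates); [Ba²⁺] = s.
Ksp = [Ba²⁺][F⁻]^2 = s(0.478)^2
s = 2.10×10⁻⁶ / (0.478)^2 = 9.19×10⁻⁶
s = 9.19×10⁻⁶ mol/L

9.19×10⁻⁶ M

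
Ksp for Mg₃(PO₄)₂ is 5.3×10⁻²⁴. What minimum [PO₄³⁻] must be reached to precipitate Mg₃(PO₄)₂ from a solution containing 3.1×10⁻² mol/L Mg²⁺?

4.2×10⁻¹⁰ M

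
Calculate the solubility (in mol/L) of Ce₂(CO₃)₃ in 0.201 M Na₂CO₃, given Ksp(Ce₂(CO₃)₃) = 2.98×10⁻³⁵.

Ce₂(CO₃)₃(s) ⇌ 2 Ce³⁺(aq) + 3 CO₃²⁻(aq)
Let s be the solubility of Ce₂(CO₃)₃ here. The common ion gives [CO₃²⁻] ≈ 0.201 M, and [Ce³⁺] = 2s.
Ksp = [Ce³⁺]^2[CO₃²⁻]^3 = (2s)^2(0.201)^3
(2s)^2 = 2.98×10⁻³⁵ / (0.201)^3 = 3.67×10⁻³³
s = 3.03×10⁻¹⁷ M

3.03×10⁻¹⁷ M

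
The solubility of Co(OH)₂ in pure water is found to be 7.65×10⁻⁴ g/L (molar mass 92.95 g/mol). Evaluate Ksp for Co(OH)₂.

s = (7.65×10⁻⁴ g L⁻¹)/(92.95 g mol⁻¹) = 8.2302×10⁻⁶ M
Co(OH)₂(s) ⇌ Co²⁺(aq) + 2 OH⁻(aq)
Call the molar solubility s, so that [Co²⁺] = s and [OH⁻] = 2s.
Ksp = [Co²⁺][OH⁻]^2 = s · (2s)^2 = 4s^3
Ksp = 4 × (8.2302×10⁻⁶)^3 = 2.23×10⁻¹⁵

Ksp = 2.23×10⁻¹⁵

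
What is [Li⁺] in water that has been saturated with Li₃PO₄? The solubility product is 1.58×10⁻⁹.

8.30×10⁻³ M

Li₃PO₄(s) ⇌ 3 Li⁺(aq) + PO₄³⁻(aq)
For each mole of Li₃PO₄ that dissolves per liter, [Li⁺] = 3s and [PO₄³⁻] = s; let s denote this solubility.
Ksp = [Li⁺]^3[PO₄³⁻] = (3s)^3 · s = 27s^4 = 1.58×10⁻⁹
s = 2.77×10⁻³ M
[Li⁺] = 3s = 8.30×10⁻³ M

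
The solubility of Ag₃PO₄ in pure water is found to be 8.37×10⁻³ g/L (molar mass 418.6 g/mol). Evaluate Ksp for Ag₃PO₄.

Convert to molarity: s = 8.37×10⁻³ / 418.6 = 1.9995×10⁻⁵ mol/L
Ag₃PO₄(s) ⇌ 3 Ag⁺(aq) + PO₄³⁻(aq)
With molar solubility s: [Ag⁺] = 3s, [PO₄³⁻] = s.
Ksp = [Ag⁺]^3[PO₄³⁻] = (3s)^3 · s = 27s^4
Ksp = 27 × (1.9995×10⁻⁵)^4 = 4.32×10⁻¹⁸

Ksp = 4.32×10⁻¹⁸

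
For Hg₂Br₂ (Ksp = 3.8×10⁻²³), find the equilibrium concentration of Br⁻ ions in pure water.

Hg₂Br₂(s) ⇌ Hg₂²⁺(aq) + 2 Br⁻(aq)
Let s be the molar solubility. Then [Hg₂²⁺] = s and [Br⁻] = 2s.
Ksp = [Hg₂²⁺][Br⁻]^2 = s · (2s)^2 = 4s^3 = 3.8×10⁻²³
s = 2.1×10⁻⁸ mol L⁻¹
[Br⁻] = 2s = 4.2×10⁻⁸ mol L⁻¹

4.2×10⁻⁸ M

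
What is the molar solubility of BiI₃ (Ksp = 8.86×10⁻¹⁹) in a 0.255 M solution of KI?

5.34×10⁻¹⁷ M

BiI₃(s) ⇌ Bi³⁺(aq) + 3 I⁻(aq)
With I⁻ already at 0.255 M and s small, take [I⁻] ≈ 0.255 M and [Bi³⁺] = s.
Ksp = [Bi³⁺][I⁻]^3 = s(0.255)^3
s = 8.86×10⁻¹⁹ / (0.255)^3 = 5.34×10⁻¹⁷
s = 5.34×10⁻¹⁷ M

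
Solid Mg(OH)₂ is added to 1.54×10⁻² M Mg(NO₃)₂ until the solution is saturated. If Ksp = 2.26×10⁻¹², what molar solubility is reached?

Mg(OH)₂(s) ⇌ Mg²⁺(aq) + 2 OH⁻(aq)
With Mg²⁺ already at 1.54×10⁻² M and s small, take [Mg²⁺] ≈ 1.54×10⁻² M and [OH⁻] = 2s.
Ksp = [Mg²⁺][OH⁻]^2 = (1.54×10⁻²)(2s)^2
(2s)^2 = 2.26×10⁻¹² / (1.54×10⁻²) = 1.47×10⁻¹⁰
s = 6.06×10⁻⁶ M

6.06×10⁻⁶ M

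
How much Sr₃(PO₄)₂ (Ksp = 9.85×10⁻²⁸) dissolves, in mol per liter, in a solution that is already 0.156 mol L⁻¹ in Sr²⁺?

Sr₃(PO₄)₂(s) ⇌ 3 Sr²⁺(aq) + 2 PO₄³⁻(aq)
With Sr²⁺ already at 0.156 mol L⁻¹ and s small, take [Sr²⁺] ≈ 0.156 mol L⁻¹ and [PO₄³⁻] = 2s.
Ksp = [Sr²⁺]^3[PO₄³⁻]^2 = (0.156)^3(2s)^2
(2s)^2 = 9.85×10⁻²⁸ / (0.156)^3 = 2.59×10⁻²⁵
s = 2.55×10⁻¹³ mol L⁻¹

2.55×10⁻¹³ M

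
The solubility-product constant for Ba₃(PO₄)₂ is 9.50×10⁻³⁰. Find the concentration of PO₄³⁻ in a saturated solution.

Ba₃(PO₄)₂(s) ⇌ 3 Ba²⁺(aq) + 2 PO₄³⁻(aq)
If s mol/L of Ba₃(PO₄)₂ dissolves, [Ba²⁺] = 3s and [PO₄³⁻] = 2s.
Ksp = [Ba²⁺]^3[PO₄³⁻]^2 = (3s)^3 · (2s)^2 = 108s^5 = 9.50×10⁻³⁰
s = 6.15×10⁻⁷ M
[PO₄³⁻] = 2s = 1.23×10⁻⁶ M

1.23×10⁻⁶ M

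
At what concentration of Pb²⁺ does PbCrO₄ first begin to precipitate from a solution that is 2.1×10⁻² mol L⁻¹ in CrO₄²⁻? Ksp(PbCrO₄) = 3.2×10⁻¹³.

Precipitation begins when Q = Ksp.
PbCrO₄(s) ⇌ Pb²⁺(aq) + CrO₄²⁻(aq)
Ksp = [Pb²⁺][CrO₄²⁻] = [Pb²⁺](2.1×10⁻²)
[Pb²⁺] = 3.2×10⁻¹³ / (2.1×10⁻²) = 1.5×10⁻¹¹
[Pb²⁺] = 1.5×10⁻¹¹ mol L⁻¹

1.5×10⁻¹¹ M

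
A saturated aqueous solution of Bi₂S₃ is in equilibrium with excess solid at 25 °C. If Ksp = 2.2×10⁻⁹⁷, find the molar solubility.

1.8×10⁻²⁰ M

Bi₂S₃(s) ⇌ 2 Bi³⁺(aq) + 3 S²⁻(aq)
With molar solubility s: [Bi³⁺] = 2s, [S²⁻] = 3s.
Ksp = [Bi³⁺]^2[S²⁻]^3 = (2s)^2 · (3s)^3 = 108s^5
108s^5 = 2.2×10⁻⁹⁷  ⇒  s^5 = 2.0×10⁻⁹⁹
Taking the 5th root, s = 1.8×10⁻²⁰ M.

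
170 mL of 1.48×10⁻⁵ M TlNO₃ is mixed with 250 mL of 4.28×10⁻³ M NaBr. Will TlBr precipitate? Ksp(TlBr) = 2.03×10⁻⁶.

No

The combined volume is 420 mL.
[Tl⁺] = (1.48×10⁻⁵)(170)/420 = 5.99×10⁻⁶ M
[Br⁻] = (4.28×10⁻³)(250)/420 = 2.55×10⁻³ M
Q = [Tl⁺][Br⁻] = 1.53×10⁻⁸
Since Q (1.53×10⁻⁸) is less than Ksp (2.03×10⁻⁶), no TlBr precipitates.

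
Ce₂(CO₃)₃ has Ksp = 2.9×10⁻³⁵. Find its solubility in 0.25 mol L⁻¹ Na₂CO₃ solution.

2.2×10⁻¹⁷ M

Ce₂(CO₃)₃(s) ⇌ 2 Ce³⁺(aq) + 3 CO₃²⁻(aq)
With CO₃²⁻ already at 0.25 mol L⁻¹ and s small, take [CO₃²⁻] ≈ 0.25 mol L⁻¹ and [Ce³⁺] = 2s.
Ksp = [Ce³⁺]^2[CO₃²⁻]^3 = (2s)^2(0.25)^3
(2s)^2 = 2.9×10⁻³⁵ / (0.25)^3 = 1.9×10⁻³³
s = 2.2×10⁻¹⁷ mol L⁻¹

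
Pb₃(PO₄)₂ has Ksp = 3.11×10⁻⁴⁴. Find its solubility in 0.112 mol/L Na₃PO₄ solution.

Pb₃(PO₄)₂(s) ⇌ 3 Pb²⁺(aq) + 2 PO₄³⁻(aq)
PO₄³⁻ is already present at 0.112 mol/L. If s mol/L of Pb₃(PO₄)₂ dissolves, [Pb²⁺] = 3s while [PO₄³⁻] ≈ 0.112 mol/L.
Ksp = [Pb²⁺]^3[PO₄³⁻]^2 = (3s)^3(0.112)^2
(3s)^3 = 3.11×10⁻⁴⁴ / (0.112)^2 = 2.48×10⁻⁴²
s = 4.51×10⁻¹⁵ mol/L

4.51×10⁻¹⁵ M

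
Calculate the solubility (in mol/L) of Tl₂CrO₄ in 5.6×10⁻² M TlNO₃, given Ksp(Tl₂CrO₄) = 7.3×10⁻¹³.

2.3×10⁻¹⁰ M

Tl₂CrO₄(s) ⇌ 2 Tl⁺(aq) + CrO₄²⁻(aq)
The solution already contains Tl⁺ at 5.6×10⁻² M. Let s be the molar solubility of Tl₂CrO₄.
[Tl⁺] ≈ 5.6×10⁻² M (common ion dominates); [CrO₄²⁻] = s.
Ksp = [Tl⁺]^2[CrO₄²⁻] = (5.6×10⁻²)^2s
s = 7.3×10⁻¹³ / (5.6×10⁻²)^2 = 2.3×10⁻¹⁰
s = 2.3×10⁻¹⁰ M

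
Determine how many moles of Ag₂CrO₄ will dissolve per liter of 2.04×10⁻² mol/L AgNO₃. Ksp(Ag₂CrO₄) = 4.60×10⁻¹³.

Ag₂CrO₄(s) ⇌ 2 Ag⁺(aq) + CrO₄²⁻(aq)
Ag⁺ is already present at 2.04×10⁻² mol/L. If s mol/L of Ag₂CrO₄ dissolves, [CrO₄²⁻] = s while [Ag⁺] ≈ 2.04×10⁻² mol/L.
Ksp = [Ag⁺]^2[CrO₄²⁻] = (2.04×10⁻²)^2s
s = 4.60×10⁻¹³ / (2.04×10⁻²)^2 = 1.11×10⁻⁹
s = 1.11×10⁻⁹ mol/L

1.11×10⁻⁹ M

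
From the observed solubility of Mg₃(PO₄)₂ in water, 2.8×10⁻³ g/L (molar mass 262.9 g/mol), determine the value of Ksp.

Convert to molarity: s = 2.8×10⁻³ / 262.9 = 1.065×10⁻⁵ mol/L
Mg₃(PO₄)₂(s) ⇌ 3 Mg²⁺(aq) + 2 PO₄³⁻(aq)
For each mole of Mg₃(PO₄)₂ that dissolves per liter, [Mg²⁺] = 3s and [PO₄³⁻] = 2s; let s denote this solubility.
Ksp = [Mg²⁺]^3[PO₄³⁻]^2 = (3s)^3 · (2s)^2 = 108s^5
Ksp = 108 × (1.065×10⁻⁵)^5 = 1.5×10⁻²³

Ksp = 1.5×10⁻²³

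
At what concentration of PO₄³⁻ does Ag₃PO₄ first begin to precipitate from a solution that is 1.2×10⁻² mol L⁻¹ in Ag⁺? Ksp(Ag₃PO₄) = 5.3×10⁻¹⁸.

3.1×10⁻¹² M

A salt starts to precipitate once the ion product Q reaches its Ksp.
Ag₃PO₄(s) ⇌ 3 Ag⁺(aq) + PO₄³⁻(aq)
Ksp = [Ag⁺]^3[PO₄³⁻] = [PO₄³⁻](1.2×10⁻²)^3
[PO₄³⁻] = 5.3×10⁻¹⁸ / (1.2×10⁻²)^3 = 3.1×10⁻¹²
[PO₄³⁻] = 3.1×10⁻¹² mol L⁻¹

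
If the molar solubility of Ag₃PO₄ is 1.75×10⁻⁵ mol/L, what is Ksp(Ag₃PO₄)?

Ag₃PO₄(s) ⇌ 3 Ag⁺(aq) + PO₄³⁻(aq)
If s mol/L of Ag₃PO₄ dissolves, [Ag⁺] = 3s and [PO₄³⁻] = s.
Ksp = [Ag⁺]^3[PO₄³⁻] = (3s)^3 · s = 27s^4
Ksp = 27 × (1.75×10⁻⁵)^4 = 2.53×10⁻¹⁸

Ksp = 2.53×10⁻¹⁸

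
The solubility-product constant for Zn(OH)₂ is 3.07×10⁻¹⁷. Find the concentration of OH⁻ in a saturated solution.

Zn(OH)₂(s) ⇌ Zn²⁺(aq) + 2 OH⁻(aq)
If s mol/L of Zn(OH)₂ dissolves, [Zn²⁺] = s and [OH⁻] = 2s.
Ksp = [Zn²⁺][OH⁻]^2 = s · (2s)^2 = 4s^3 = 3.07×10⁻¹⁷
s = 1.97×10⁻⁶ M
[OH⁻] = 2s = 3.95×10⁻⁶ M

3.95×10⁻⁶ M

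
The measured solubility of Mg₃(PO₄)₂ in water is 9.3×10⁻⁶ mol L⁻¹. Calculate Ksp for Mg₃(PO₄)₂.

Mg₃(PO₄)₂(s) ⇌ 3 Mg²⁺(aq) + 2 PO₄³⁻(aq)
If s mol/L of Mg₃(PO₄)₂ dissolves, [Mg²⁺] = 3s and [PO₄³⁻] = 2s.
Ksp = [Mg²⁺]^3[PO₄³⁻]^2 = (3s)^3 · (2s)^2 = 108s^5
Ksp = 108 × (9.3×10⁻⁶)^5 = 7.5×10⁻²⁴

Ksp = 7.5×10⁻²⁴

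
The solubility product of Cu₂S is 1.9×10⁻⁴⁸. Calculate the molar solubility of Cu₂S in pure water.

7.8×10⁻¹⁷ M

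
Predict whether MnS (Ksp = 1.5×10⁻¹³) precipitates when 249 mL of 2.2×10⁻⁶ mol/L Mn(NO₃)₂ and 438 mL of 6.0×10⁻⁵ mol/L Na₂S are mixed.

Yes

After mixing, V = 249 mL + 438 mL = 687 mL.
[Mn²⁺] = (2.2×10⁻⁶)(249)/687 = 8.0×10⁻⁷ mol/L
[S²⁻] = (6.0×10⁻⁵)(438)/687 = 3.8×10⁻⁵ mol/L
Q = [Mn²⁺][S²⁻] = 3.1×10⁻¹¹
Because Q > Ksp (3.1×10⁻¹¹ vs 1.5×10⁻¹³), a precipitate of MnS forms.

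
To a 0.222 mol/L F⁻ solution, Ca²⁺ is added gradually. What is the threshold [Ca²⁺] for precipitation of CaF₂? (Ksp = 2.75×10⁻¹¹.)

5.58×10⁻¹⁰ M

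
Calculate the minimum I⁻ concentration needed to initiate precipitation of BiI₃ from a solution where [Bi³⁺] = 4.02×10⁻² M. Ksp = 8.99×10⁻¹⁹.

2.82×10⁻⁶ M

Precipitation of each salt begins when its ion product equals Ksp.
BiI₃(s) ⇌ Bi³⁺(aq) + 3 I⁻(aq)
Ksp = [Bi³⁺][I⁻]^3 = [I⁻]^3(4.02×10⁻²)
[I⁻]^3 = 8.99×10⁻¹⁹ / (4.02×10⁻²) = 2.24×10⁻¹⁷
[I⁻] = 2.82×10⁻⁶ M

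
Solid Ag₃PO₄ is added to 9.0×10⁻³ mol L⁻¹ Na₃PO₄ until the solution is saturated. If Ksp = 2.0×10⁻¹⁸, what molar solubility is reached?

2.0×10⁻⁶ M

Ag₃PO₄(s) ⇌ 3 Ag⁺(aq) + PO₄³⁻(aq)
Let s be the solubility of Ag₃PO₄ here. The common ion gives [PO₄³⁻] ≈ 9.0×10⁻³ mol L⁻¹, and [Ag⁺] = 3s.
Ksp = [Ag⁺]^3[PO₄³⁻] = (3s)^3(9.0×10⁻³)
(3s)^3 = 2.0×10⁻¹⁸ / (9.0×10⁻³) = 2.2×10⁻¹⁶
s = 2.0×10⁻⁶ mol L⁻¹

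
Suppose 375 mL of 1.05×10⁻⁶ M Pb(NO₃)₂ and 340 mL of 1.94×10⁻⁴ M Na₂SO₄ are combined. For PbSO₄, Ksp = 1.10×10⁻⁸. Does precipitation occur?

No

Total volume after mixing = 375 + 340 = 715 mL.
[Pb²⁺] = (1.05×10⁻⁶)(375)/715 = 5.51×10⁻⁷ M
[SO₄²⁻] = (1.94×10⁻⁴)(340)/715 = 9.23×10⁻⁵ M
Q = [Pb²⁺][SO₄²⁻] = 5.08×10⁻¹¹
Since Q (5.08×10⁻¹¹) is less than Ksp (1.10×10⁻⁸), no PbSO₄ precipitates.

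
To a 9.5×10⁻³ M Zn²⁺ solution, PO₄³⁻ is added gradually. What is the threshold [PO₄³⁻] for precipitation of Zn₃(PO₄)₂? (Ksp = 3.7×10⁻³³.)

6.6×10⁻¹⁴ M

Precipitation begins when Q = Ksp.
Zn₃(PO₄)₂(s) ⇌ 3 Zn²⁺(aq) + 2 PO₄³⁻(aq)
Ksp = [Zn²⁺]^3[PO₄³⁻]^2 = [PO₄³⁻]^2(9.5×10⁻³)^3
[PO₄³⁻]^2 = 3.7×10⁻³³ / (9.5×10⁻³)^3 = 4.3×10⁻²⁷
[PO₄³⁻] = 6.6×10⁻¹⁴ M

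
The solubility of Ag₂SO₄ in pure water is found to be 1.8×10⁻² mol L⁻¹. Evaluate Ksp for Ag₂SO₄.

Ksp = 2.3×10⁻⁵

Ag₂SO₄(s) ⇌ 2 Ag⁺(aq) + SO₄²⁻(aq)
With molar solubility s: [Ag⁺] = 2s, [SO₄²⁻] = s.
Ksp = [Ag⁺]^2[SO₄²⁻] = (2s)^2 · s = 4s^3
Ksp = 4 × (1.8×10⁻²)^3 = 2.3×10⁻⁵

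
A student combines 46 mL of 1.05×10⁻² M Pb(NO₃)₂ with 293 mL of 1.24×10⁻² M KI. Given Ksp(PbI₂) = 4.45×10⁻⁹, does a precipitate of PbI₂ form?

Yes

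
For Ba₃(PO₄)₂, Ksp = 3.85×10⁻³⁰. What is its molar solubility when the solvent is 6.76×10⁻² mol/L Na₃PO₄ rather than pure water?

Ba₃(PO₄)₂(s) ⇌ 3 Ba²⁺(aq) + 2 PO₄³⁻(aq)
Let s be the solubility of Ba₃(PO₄)₂ here. The common ion gives [PO₄³⁻] ≈ 6.76×10⁻² mol/L, and [Ba²⁺] = 3s.
Ksp = [Ba²⁺]^3[PO₄³⁻]^2 = (3s)^3(6.76×10⁻²)^2
(3s)^3 = 3.85×10⁻³⁰ / (6.76×10⁻²)^2 = 8.42×10⁻²⁸
s = 3.15×10⁻¹⁰ mol/L

3.15×10⁻¹⁰ M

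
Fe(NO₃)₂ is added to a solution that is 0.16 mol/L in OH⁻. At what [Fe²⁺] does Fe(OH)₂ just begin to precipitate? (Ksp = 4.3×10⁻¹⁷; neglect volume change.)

Precipitation begins when Q = Ksp.
Fe(OH)₂(s) ⇌ Fe²⁺(aq) + 2 OH⁻(aq)
Ksp = [Fe²⁺][OH⁻]^2 = [Fe²⁺](0.16)^2
[Fe²⁺] = 4.3×10⁻¹⁷ / (0.16)^2 = 1.7×10⁻¹⁵
[Fe²⁺] = 1.7×10⁻¹⁵ mol/L

1.7×10⁻¹⁵ M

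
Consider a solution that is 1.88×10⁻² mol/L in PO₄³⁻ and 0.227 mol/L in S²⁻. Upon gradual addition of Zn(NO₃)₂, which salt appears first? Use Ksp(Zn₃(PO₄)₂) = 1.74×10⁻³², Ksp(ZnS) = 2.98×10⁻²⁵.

Precipitation begins when Q = Ksp.
For Zn₃(PO₄)₂: [Zn²⁺] = (Ksp/[PO₄³⁻]^2)^(1/3) = 3.67×10⁻¹⁰ mol/L
For ZnS: [Zn²⁺] = (Ksp/[S²⁻]) = 1.31×10⁻²⁴ mol/L
Since ZnS needs less Zn²⁺ to reach saturation, it precipitates first.

ZnS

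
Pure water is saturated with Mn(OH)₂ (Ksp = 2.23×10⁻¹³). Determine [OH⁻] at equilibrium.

7.64×10⁻⁵ M

Mn(OH)₂(s) ⇌ Mn²⁺(aq) + 2 OH⁻(aq)
If s mol/L of Mn(OH)₂ dissolves, [Mn²⁺] = s and [OH⁻] = 2s.
Ksp = [Mn²⁺][OH⁻]^2 = s · (2s)^2 = 4s^3 = 2.23×10⁻¹³
s = 3.82×10⁻⁵ M
[OH⁻] = 2s = 7.64×10⁻⁵ M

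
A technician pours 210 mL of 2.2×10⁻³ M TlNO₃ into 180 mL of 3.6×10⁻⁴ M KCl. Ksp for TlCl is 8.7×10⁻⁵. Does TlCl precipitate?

No

The combined volume is 390 mL.
[Tl⁺] = (2.2×10⁻³)(210)/390 = 1.2×10⁻³ M
[Cl⁻] = (3.6×10⁻⁴)(180)/390 = 1.7×10⁻⁴ M
Q = [Tl⁺][Cl⁻] = 2.0×10⁻⁷
Q < Ksp (2.0×10⁻⁷ vs 8.7×10⁻⁵); the solution remains unsaturated and no precipitate forms.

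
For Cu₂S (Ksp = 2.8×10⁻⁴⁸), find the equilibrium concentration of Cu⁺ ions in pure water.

Cu₂S(s) ⇌ 2 Cu⁺(aq) + S²⁻(aq)
With molar solubility s: [Cu⁺] = 2s, [S²⁻] = s.
Ksp = [Cu⁺]^2[S²⁻] = (2s)^2 · s = 4s^3 = 2.8×10⁻⁴⁸
s = 8.9×10⁻¹⁷ mol/L
[Cu⁺] = 2s = 1.8×10⁻¹⁶ mol/L

1.8×10⁻¹⁶ M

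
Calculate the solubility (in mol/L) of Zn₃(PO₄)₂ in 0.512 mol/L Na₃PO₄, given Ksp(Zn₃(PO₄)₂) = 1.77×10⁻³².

Zn₃(PO₄)₂(s) ⇌ 3 Zn²⁺(aq) + 2 PO₄³⁻(aq)
Let s be the solubility of Zn₃(PO₄)₂ here. The common ion gives [PO₄³⁻] ≈ 0.512 mol/L, and [Zn²⁺] = 3s.
Ksp = [Zn²⁺]^3[PO₄³⁻]^2 = (3s)^3(0.512)^2
(3s)^3 = 1.77×10⁻³² / (0.512)^2 = 6.75×10⁻³²
s = 1.36×10⁻¹¹ mol/L

1.36×10⁻¹¹ M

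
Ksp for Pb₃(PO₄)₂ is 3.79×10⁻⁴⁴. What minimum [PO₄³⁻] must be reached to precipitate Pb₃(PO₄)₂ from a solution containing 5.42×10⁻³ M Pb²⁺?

4.88×10⁻¹⁹ M

The threshold for precipitation is Q = Ksp.
Pb₃(PO₄)₂(s) ⇌ 3 Pb²⁺(aq) + 2 PO₄³⁻(aq)
Ksp = [Pb²⁺]^3[PO₄³⁻]^2 = [PO₄³⁻]^2(5.42×10⁻³)^3
[PO₄³⁻]^2 = 3.79×10⁻⁴⁴ / (5.42×10⁻³)^3 = 2.38×10⁻³⁷
[PO₄³⁻] = 4.88×10⁻¹⁹ M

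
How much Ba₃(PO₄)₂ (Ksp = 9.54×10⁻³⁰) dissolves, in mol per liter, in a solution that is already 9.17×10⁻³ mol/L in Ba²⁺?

1.76×10⁻¹² M

Ba₃(PO₄)₂(s) ⇌ 3 Ba²⁺(aq) + 2 PO₄³⁻(aq)
The solution already contains Ba²⁺ at 9.17×10⁻³ mol/L. Let s be the molar solubility of Ba₃(PO₄)₂.
[Ba²⁺] ≈ 9.17×10⁻³ mol/L (common ion dominates); [PO₄³⁻] = 2s.
Ksp = [Ba²⁺]^3[PO₄³⁻]^2 = (9.17×10⁻³)^3(2s)^2
(2s)^2 = 9.54×10⁻³⁰ / (9.17×10⁻³)^3 = 1.24×10⁻²³
s = 1.76×10⁻¹² mol/L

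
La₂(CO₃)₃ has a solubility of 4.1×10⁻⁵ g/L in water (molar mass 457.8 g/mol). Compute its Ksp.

Ksp = 6.2×10⁻³⁴

Convert to molarity: s = 4.1×10⁻⁵ / 457.8 = 8.956×10⁻⁸ mol/L
La₂(CO₃)₃(s) ⇌ 2 La³⁺(aq) + 3 CO₃²⁻(aq)
With molar solubility s: [La³⁺] = 2s, [CO₃²⁻] = 3s.
Ksp = [La³⁺]^2[CO₃²⁻]^3 = (2s)^2 · (3s)^3 = 108s^5
Ksp = 108 × (8.956×10⁻⁸)^5 = 6.2×10⁻³⁴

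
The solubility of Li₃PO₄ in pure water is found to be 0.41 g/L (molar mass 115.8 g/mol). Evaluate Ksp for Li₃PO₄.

Molar solubility s = (0.41 g/L) / (115.8 g/mol) = 3.541×10⁻³ mol/L
Li₃PO₄(s) ⇌ 3 Li⁺(aq) + PO₄³⁻(aq)
With molar solubility s: [Li⁺] = 3s, [PO₄³⁻] = s.
Ksp = [Li⁺]^3[PO₄³⁻] = (3s)^3 · s = 27s^4
Ksp = 27 × (3.541×10⁻³)^4 = 4.2×10⁻⁹

Ksp = 4.2×10⁻⁹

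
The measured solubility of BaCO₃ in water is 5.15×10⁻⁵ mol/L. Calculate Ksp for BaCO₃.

Ksp = 2.65×10⁻⁹

BaCO₃(s) ⇌ Ba²⁺(aq) + CO₃²⁻(aq)
Call the molar solubility s, so that [Ba²⁺] = s and [CO₃²⁻] = s.
Ksp = [Ba²⁺][CO₃²⁻] = s · s = s^2
Ksp = (5.15×10⁻⁵)^2 = 2.65×10⁻⁹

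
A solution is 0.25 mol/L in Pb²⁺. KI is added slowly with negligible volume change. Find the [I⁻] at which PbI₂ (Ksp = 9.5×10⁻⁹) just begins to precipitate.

A salt starts to precipitate once the ion product Q reaches its Ksp.
PbI₂(s) ⇌ Pb²⁺(aq) + 2 I⁻(aq)
Ksp = [Pb²⁺][I⁻]^2 = [I⁻]^2(0.25)
[I⁻]^2 = 9.5×10⁻⁹ / (0.25) = 3.8×10⁻⁸
[I⁻] = 1.9×10⁻⁴ mol/L

1.9×10⁻⁴ M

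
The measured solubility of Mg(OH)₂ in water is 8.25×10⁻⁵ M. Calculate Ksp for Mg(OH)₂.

Ksp = 2.25×10⁻¹²

Mg(OH)₂(s) ⇌ Mg²⁺(aq) + 2 OH⁻(aq)
With molar solubility s: [Mg²⁺] = s, [OH⁻] = 2s.
Ksp = [Mg²⁺][OH⁻]^2 = s · (2s)^2 = 4s^3
Ksp = 4 × (8.25×10⁻⁵)^3 = 2.25×10⁻¹²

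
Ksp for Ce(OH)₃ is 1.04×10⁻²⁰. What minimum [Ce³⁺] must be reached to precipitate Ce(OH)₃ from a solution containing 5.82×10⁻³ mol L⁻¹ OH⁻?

A salt starts to precipitate once the ion product Q reaches its Ksp.
Ce(OH)₃(s) ⇌ Ce³⁺(aq) + 3 OH⁻(aq)
Ksp = [Ce³⁺][OH⁻]^3 = [Ce³⁺](5.82×10⁻³)^3
[Ce³⁺] = 1.04×10⁻²⁰ / (5.82×10⁻³)^3 = 5.28×10⁻¹⁴
[Ce³⁺] = 5.28×10⁻¹⁴ mol L⁻¹

5.28×10⁻¹⁴ M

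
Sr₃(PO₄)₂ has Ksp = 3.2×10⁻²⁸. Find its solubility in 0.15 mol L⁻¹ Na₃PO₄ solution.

8.1×10⁻¹⁰ M

Sr₃(PO₄)₂(s) ⇌ 3 Sr²⁺(aq) + 2 PO₄³⁻(aq)
The solution already contains PO₄³⁻ at 0.15 mol L⁻¹. Let s be the molar solubility of Sr₃(PO₄)₂.
[PO₄³⁻] ≈ 0.15 mol L⁻¹ (common ion dominates); [Sr²⁺] = 3s.
Ksp = [Sr²⁺]^3[PO₄³⁻]^2 = (3s)^3(0.15)^2
(3s)^3 = 3.2×10⁻²⁸ / (0.15)^2 = 1.4×10⁻²⁶
s = 8.1×10⁻¹⁰ mol L⁻¹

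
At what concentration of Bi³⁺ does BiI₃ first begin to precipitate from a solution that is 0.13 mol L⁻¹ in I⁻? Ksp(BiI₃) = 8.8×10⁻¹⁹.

Each salt precipitates once Q = Ksp for that salt.
BiI₃(s) ⇌ Bi³⁺(aq) + 3 I⁻(aq)
Ksp = [Bi³⁺][I⁻]^3 = [Bi³⁺](0.13)^3
[Bi³⁺] = 8.8×10⁻¹⁹ / (0.13)^3 = 4.0×10⁻¹⁶
[Bi³⁺] = 4.0×10⁻¹⁶ mol L⁻¹

4.0×10⁻¹⁶ M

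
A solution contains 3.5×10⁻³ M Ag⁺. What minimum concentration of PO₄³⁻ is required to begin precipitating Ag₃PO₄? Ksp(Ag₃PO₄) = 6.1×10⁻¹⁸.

1.4×10⁻¹⁰ M

A salt starts to precipitate once the ion product Q reaches its Ksp.
Ag₃PO₄(s) ⇌ 3 Ag⁺(aq) + PO₄³⁻(aq)
Ksp = [Ag⁺]^3[PO₄³⁻] = [PO₄³⁻](3.5×10⁻³)^3
[PO₄³⁻] = 6.1×10⁻¹⁸ / (3.5×10⁻³)^3 = 1.4×10⁻¹⁰
[PO₄³⁻] = 1.4×10⁻¹⁰ M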